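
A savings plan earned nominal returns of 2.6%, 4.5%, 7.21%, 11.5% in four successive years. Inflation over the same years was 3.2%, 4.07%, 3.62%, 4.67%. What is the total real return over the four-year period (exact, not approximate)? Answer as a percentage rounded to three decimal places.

10.028%

Nominal growth factor = 1.0260 × 1.0450 × 1.0721 × 1.1150 = 1.281663
Price-level growth factor = 1.0320 × 1.0407 × 1.0362 × 1.0467 = 1.164853
Real growth factor = 1.281663 / 1.164853 = 1.100279
Total real return = 1.100279 − 1 → 10.028%.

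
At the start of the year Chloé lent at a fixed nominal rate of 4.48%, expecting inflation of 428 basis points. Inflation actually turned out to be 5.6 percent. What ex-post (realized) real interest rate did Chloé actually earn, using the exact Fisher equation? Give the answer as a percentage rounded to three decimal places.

Ex-post: (1 + 0.0448)/(1 + 0.0560) − 1 = -1.0606%
So the realized real rate is -1.061%.

-1.061%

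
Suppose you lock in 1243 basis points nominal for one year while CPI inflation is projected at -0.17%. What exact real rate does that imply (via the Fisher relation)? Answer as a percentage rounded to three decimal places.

12.621%

By the Fisher relation, 1 + r = (1 + i)/(1 + π).
1 + r = 1.12430 / 0.99830 = 1.1262146
r = 1.1262146 − 1 = 12.62146%, i.e. 12.621%.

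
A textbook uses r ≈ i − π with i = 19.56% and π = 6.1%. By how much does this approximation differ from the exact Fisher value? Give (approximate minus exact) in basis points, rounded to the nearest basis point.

77 basis points

Approximate: r ≈ 19.560% − 6.100% = 13.4600%
Exact: (1 + 0.1956)/(1 + 0.0610) − 1 = 12.6861%
Error = 13.4600% − 12.6861% = 0.7739% → 77 basis points.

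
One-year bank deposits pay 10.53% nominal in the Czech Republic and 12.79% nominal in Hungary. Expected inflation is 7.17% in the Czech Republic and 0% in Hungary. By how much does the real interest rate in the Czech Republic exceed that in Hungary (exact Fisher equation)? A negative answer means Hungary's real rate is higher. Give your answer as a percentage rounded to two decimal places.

The Czech Republic: (1 + 0.1053)/(1 + 0.0717) − 1 = 3.1352%
Hungary: (1 + 0.1279)/(1 + 0.0000) − 1 = 12.7900%
Differential = 3.1352% − 12.7900% = -9.6548% → -9.65%.

-9.65%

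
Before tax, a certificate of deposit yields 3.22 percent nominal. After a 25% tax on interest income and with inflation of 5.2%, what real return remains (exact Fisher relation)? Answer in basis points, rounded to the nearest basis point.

After-tax nominal return = 3.22% × (1 − 0.25) = 2.4150%.
1 + r = 1.02415 / 1.05200 = 0.973527
After-tax real rate = 0.973527 − 1 → -265 basis points.

-265 basis points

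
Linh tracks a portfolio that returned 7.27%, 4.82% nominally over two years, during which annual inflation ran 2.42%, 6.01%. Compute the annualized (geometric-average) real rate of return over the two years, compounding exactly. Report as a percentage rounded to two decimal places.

1.76%

Nominal growth factor = 1.0727 × 1.0482 = 1.12440414
Price-level growth factor = 1.0242 × 1.0601 = 1.08575442
Real growth factor = 1.12440414 / 1.08575442 = 1.03559711
Annualized real rate = 1.03559711^(1/2) − 1 = 1.7643% → 1.76%.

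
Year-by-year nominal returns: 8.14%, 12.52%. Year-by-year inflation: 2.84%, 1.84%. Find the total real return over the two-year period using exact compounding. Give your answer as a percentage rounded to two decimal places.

Compound the nominal returns: 1.0814 × 1.1252 = 1.216791.
Compound inflation: 1.0284 × 1.0184 = 1.047323.
Deflate: 1.216791 / 1.047323 = 1.161811.
Total real return = 1.161811 − 1 → 16.18%.

16.18%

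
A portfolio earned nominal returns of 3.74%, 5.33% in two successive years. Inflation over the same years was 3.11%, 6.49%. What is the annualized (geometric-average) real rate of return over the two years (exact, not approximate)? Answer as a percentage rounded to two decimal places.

Nominal growth factor = 1.0374 × 1.0533 = 1.09269342
Price-level growth factor = 1.0311 × 1.0649 = 1.09801839
Real growth factor = 1.09269342 / 1.09801839 = 0.99515038
Annualized real rate = 0.99515038^(1/2) − 1 = -0.2428% → -0.24%.

-0.24%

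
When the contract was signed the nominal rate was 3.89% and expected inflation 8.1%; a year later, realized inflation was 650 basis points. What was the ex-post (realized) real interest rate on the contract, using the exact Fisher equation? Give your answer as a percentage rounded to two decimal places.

-2.45%

Ex-post: (1 + 0.0389)/(1 + 0.0650) − 1 = -2.4507%
So the realized real rate is -2.45%.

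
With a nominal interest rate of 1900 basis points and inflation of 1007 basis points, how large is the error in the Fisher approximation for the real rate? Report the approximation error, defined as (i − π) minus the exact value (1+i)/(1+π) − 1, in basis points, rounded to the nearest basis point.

82 basis points

Approximate: r ≈ 19.000% − 10.070% = 8.9300%
Exact: (1 + 0.1900)/(1 + 0.1007) − 1 = 8.1130%
Error = 8.9300% − 8.1130% = 0.8170% → 82 basis points.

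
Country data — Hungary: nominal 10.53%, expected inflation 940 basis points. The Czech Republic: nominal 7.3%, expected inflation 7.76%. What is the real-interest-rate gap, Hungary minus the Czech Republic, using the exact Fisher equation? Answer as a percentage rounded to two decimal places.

1.46%

Hungary: (1 + 0.1053)/(1 + 0.0940) − 1 = 1.0329%
The Czech Republic: (1 + 0.0730)/(1 + 0.0776) − 1 = -0.4269%
Differential = 1.0329% − (-0.4269%) = 1.4598% → 1.46%.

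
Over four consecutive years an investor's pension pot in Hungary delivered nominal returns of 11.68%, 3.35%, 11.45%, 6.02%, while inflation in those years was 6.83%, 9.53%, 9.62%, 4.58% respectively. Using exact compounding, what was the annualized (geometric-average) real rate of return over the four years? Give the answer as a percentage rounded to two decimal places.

Nominal growth factor = 1.1168 × 1.0335 × 1.1145 × 1.0602 = 1.36380965
Price-level growth factor = 1.0683 × 1.0953 × 1.0962 × 1.0458 = 1.34141992
Real growth factor = 1.36380965 / 1.34141992 = 1.01669107
Annualized real rate = 1.01669107^(1/4) − 1 = 0.4147% → 0.41%.

0.41%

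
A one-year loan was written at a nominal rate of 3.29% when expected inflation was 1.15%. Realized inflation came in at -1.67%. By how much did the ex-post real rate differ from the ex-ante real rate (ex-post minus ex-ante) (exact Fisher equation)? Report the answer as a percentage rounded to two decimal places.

Ex-ante: (1 + 0.0329)/(1 + 0.0115) − 1 = 2.1157%
Ex-post: (1 + 0.0329)/(1 − 0.0167) − 1 = 5.0442%
Difference (ex-post − ex-ante) = 2.9286% → 2.93%.

2.93%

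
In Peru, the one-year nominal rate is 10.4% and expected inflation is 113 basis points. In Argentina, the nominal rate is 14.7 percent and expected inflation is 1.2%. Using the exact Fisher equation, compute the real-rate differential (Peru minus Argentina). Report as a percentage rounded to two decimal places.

Peru: (1 + 0.1040)/(1 + 0.0113) − 1 = 9.1664%
Argentina: (1 + 0.1470)/(1 + 0.0120) − 1 = 13.3399%
Differential = 9.1664% − 13.3399% = -4.1735% → -4.17%.

-4.17%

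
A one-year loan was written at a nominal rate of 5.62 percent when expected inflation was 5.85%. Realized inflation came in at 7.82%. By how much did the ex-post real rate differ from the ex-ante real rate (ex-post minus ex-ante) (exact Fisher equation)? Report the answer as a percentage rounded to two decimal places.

Ex-ante: (1 + 0.0562)/(1 + 0.0585) − 1 = -0.2173%
Ex-post: (1 + 0.0562)/(1 + 0.0782) − 1 = -2.0404%
Difference (ex-post − ex-ante) = -1.8231% → -1.82%.

-1.82%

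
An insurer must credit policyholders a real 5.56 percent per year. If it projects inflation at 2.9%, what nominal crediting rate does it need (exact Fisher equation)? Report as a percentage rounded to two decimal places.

(1 + i) = (1 + r)(1 + π) = 1.05560 × 1.02900 = 1.0862124
i = 1.0862124 − 1, so the required nominal rate is 8.62%.

8.62%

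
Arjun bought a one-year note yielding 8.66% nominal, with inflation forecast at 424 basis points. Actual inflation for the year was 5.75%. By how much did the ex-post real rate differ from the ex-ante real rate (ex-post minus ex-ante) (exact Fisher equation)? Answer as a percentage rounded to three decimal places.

-1.488%

Ex-ante: (1 + 0.0866)/(1 + 0.0424) − 1 = 4.2402%
Ex-post: (1 + 0.0866)/(1 + 0.0575) − 1 = 2.7518%
Difference (ex-post − ex-ante) = -1.4884% → -1.488%.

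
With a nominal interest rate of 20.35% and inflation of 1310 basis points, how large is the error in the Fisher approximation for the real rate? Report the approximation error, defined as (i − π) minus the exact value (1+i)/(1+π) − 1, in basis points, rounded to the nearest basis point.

Approximate: r ≈ 20.350% − 13.100% = 7.2500%
Exact: (1 + 0.2035)/(1 + 0.1310) − 1 = 6.4103%
Error = 7.2500% − 6.4103% = 0.8397% → 84 basis points.

84 basis points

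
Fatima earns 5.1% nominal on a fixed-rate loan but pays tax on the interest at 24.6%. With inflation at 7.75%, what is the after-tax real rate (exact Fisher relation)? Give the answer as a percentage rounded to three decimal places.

-3.624%

After-tax nominal return = 5.1% × (1 − 0.246) = 3.8454%.
1 + r = 1.038454 / 1.07750 = 0.963762
After-tax real rate = 0.963762 − 1 → -3.624%.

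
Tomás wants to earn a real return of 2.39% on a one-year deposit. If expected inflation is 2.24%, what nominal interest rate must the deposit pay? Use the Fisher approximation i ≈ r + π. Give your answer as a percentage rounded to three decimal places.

4.630%

i ≈ r + π = 2.39% + 2.24% = 4.630%.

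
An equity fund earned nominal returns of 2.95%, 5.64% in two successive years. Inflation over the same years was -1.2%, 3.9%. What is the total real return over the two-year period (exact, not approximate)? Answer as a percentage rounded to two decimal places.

5.95%

Nominal growth factor = 1.0295 × 1.0564 = 1.087564
Price-level growth factor = 0.9880 × 1.0390 = 1.026532
Real growth factor = 1.087564 / 1.026532 = 1.059454
Total real return = 1.059454 − 1 → 5.95%.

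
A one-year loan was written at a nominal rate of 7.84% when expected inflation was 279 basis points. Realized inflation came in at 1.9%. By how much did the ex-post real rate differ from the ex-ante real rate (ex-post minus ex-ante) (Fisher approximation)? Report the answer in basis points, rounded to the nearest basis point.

89 basis points

Ex-ante: 7.84% − 2.79% = 5.050%
Ex-post: 7.84% − 1.9% = 5.940%
Difference (ex-post − ex-ante) = 0.8900% → 89 basis points.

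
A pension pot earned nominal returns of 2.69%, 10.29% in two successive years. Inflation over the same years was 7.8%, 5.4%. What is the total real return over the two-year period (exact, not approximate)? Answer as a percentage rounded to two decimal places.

-0.32%

Nominal growth factor = 1.0269 × 1.1029 = 1.132568
Price-level growth factor = 1.0780 × 1.0540 = 1.136212
Real growth factor = 1.132568 / 1.136212 = 0.996793
Total real return = 0.996793 − 1 → -0.32%.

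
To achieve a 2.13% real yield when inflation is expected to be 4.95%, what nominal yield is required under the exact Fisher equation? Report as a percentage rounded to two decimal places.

(1 + i) = (1 + r)(1 + π) = 1.02130 × 1.04950 = 1.07185435
i = 1.07185435 − 1, so the required nominal rate is 7.19%.

7.19%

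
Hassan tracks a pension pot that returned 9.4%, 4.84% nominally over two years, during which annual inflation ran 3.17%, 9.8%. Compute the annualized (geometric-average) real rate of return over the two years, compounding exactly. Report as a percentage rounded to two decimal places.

0.62%

Compound the nominal returns: 1.0940 × 1.0484 = 1.14694960.
Compound inflation: 1.0317 × 1.0980 = 1.13280660.
Deflate: 1.14694960 / 1.13280660 = 1.01248492.
Annualized real rate = 1.01248492^(1/2) − 1 = 0.6223% → 0.62%.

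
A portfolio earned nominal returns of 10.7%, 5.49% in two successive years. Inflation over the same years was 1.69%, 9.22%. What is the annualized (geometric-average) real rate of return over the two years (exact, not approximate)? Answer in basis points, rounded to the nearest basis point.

254 basis points

Nominal growth factor = 1.1070 × 1.0549 = 1.16777430
Price-level growth factor = 1.0169 × 1.0922 = 1.11065818
Real growth factor = 1.16777430 / 1.11065818 = 1.05142547
Annualized real rate = 1.05142547^(1/2) − 1 = 2.5390% → 254 basis points.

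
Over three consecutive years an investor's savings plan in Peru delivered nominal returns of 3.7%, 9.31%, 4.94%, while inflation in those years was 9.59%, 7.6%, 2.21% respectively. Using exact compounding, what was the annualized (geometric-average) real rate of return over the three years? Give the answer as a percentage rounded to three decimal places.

-0.436%

Compound the nominal returns: 1.0370 × 1.0931 × 1.0494 = 1.18954181.
Compound inflation: 1.0959 × 1.0760 × 1.0221 = 1.20524846.
Deflate: 1.18954181 / 1.20524846 = 0.98696812.
Annualized real rate = 0.98696812^(1/3) − 1 = -0.4363% → -0.436%.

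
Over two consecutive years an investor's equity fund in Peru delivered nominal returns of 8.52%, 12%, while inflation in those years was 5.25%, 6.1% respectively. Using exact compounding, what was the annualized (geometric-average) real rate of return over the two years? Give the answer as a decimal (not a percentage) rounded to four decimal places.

Compound the nominal returns: 1.0852 × 1.1200 = 1.21542400.
Compound inflation: 1.0525 × 1.0610 = 1.11670250.
Deflate: 1.21542400 / 1.11670250 = 1.08840448.
Annualized real rate = 1.08840448^(1/2) − 1 = 4.3266% → 0.0433.

0.0433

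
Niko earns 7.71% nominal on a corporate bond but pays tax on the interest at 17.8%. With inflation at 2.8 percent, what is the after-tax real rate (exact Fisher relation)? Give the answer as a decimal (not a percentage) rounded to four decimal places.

After-tax nominal return = 7.71% × (1 − 0.178) = 6.33762%.
1 + r = 1.0633762 / 1.02800 = 1.034413
After-tax real rate = 1.034413 − 1 → 0.0344.

0.0344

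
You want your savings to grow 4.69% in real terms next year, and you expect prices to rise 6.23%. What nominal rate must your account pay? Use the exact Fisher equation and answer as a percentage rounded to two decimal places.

(1 + i) = (1 + r)(1 + π) = 1.04690 × 1.06230 = 1.11212187
i = 1.11212187 − 1, so the required nominal rate is 11.21%.

11.21%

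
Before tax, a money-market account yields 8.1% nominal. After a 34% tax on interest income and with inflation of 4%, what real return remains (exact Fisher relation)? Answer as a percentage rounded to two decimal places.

After-tax nominal return = 8.1% × (1 − 0.34) = 5.3460%.
1 + r = 1.05346 / 1.04000 = 1.012942
After-tax real rate = 1.012942 − 1 → 1.29%.

1.29%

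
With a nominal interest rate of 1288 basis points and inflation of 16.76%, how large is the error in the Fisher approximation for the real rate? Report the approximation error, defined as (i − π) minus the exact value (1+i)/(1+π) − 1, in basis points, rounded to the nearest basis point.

-56 basis points

Approximate: r ≈ 12.880% − 16.760% = -3.8800%
Exact: (1 + 0.1288)/(1 + 0.1676) − 1 = -3.3231%
Error = -3.8800% − (-3.3231%) = -0.5569% → -56 basis points.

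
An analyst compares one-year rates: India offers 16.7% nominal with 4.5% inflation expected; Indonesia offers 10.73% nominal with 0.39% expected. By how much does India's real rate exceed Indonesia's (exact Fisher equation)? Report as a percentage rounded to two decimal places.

1.37%

India: (1 + 0.1670)/(1 + 0.0450) − 1 = 11.6746%
Indonesia: (1 + 0.1073)/(1 + 0.0039) − 1 = 10.2998%
Differential = 11.6746% − 10.2998% = 1.3748% → 1.37%.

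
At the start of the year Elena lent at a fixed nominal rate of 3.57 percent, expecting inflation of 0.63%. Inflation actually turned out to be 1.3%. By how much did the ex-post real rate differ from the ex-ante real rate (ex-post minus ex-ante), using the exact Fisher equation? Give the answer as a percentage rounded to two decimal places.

Ex-ante: (1 + 0.0357)/(1 + 0.0063) − 1 = 2.9216%
Ex-post: (1 + 0.0357)/(1 + 0.0130) − 1 = 2.2409%
Difference (ex-post − ex-ante) = -0.6807% → -0.68%.

-0.68%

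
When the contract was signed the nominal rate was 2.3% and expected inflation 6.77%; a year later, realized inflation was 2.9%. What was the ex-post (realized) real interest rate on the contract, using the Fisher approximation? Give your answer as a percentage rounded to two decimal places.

-0.60%

Ex-post: 2.3% − 2.9% = -0.600%
So the realized real rate is -0.60%.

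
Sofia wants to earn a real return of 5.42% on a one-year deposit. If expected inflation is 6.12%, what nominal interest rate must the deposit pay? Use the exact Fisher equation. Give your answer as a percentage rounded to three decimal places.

11.872%

(1 + i) = (1 + r)(1 + π) = 1.05420 × 1.06120 = 1.11871704
i = 1.11871704 − 1, so the required nominal rate is 11.872%.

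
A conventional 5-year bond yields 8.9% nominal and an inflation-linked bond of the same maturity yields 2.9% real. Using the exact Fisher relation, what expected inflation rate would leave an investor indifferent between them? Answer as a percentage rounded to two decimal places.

(1 + π) = (1 + i)/(1 + r) = 1.08900 / 1.02900 = 1.058309
Break-even inflation = 1.058309 − 1 → 5.83%.

5.83%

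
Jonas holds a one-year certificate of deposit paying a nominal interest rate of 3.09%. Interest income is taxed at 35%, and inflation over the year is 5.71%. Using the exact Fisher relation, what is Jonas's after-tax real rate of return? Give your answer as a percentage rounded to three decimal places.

-3.502%

After-tax nominal return = 3.09% × (1 − 0.35) = 2.0085%.
1 + r = 1.020085 / 1.05710 = 0.964984
After-tax real rate = 0.964984 − 1 → -3.502%.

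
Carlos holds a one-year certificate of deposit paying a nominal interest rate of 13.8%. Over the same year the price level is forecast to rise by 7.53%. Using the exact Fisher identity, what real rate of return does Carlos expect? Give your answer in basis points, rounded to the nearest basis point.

By the Fisher identity, 1 + r = (1 + i)/(1 + π).
1 + r = 1.13800 / 1.07530 = 1.058309
r = 1.058309 − 1 = 5.8309%, i.e. 583 basis points.

583 basis points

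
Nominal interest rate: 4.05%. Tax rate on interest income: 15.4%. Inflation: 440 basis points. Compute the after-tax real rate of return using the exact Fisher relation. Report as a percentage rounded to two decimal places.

-0.93%

After-tax nominal return = 4.05% × (1 − 0.154) = 3.4263%.
1 + r = 1.034263 / 1.04400 = 0.990673
After-tax real rate = 0.990673 − 1 → -0.93%.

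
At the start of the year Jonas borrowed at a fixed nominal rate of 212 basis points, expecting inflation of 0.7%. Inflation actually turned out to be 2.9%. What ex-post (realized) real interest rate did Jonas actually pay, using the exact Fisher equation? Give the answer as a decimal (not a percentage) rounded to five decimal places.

-0.00758

Ex-post: (1 + 0.0212)/(1 + 0.0290) − 1 = -0.7580%
So the realized real rate is -0.00758.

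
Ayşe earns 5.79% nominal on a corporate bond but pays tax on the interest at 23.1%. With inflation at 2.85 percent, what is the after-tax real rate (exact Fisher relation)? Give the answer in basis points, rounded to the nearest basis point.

After-tax nominal return = 5.79% × (1 − 0.231) = 4.45251%.
1 + r = 1.0445251 / 1.02850 = 1.015581
After-tax real rate = 1.015581 − 1 → 156 basis points.

156 basis points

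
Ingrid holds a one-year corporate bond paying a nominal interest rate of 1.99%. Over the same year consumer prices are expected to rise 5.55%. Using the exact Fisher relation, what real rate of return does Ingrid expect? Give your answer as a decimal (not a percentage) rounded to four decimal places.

-0.0337

By the Fisher relation, 1 + r = (1 + i)/(1 + π).
1 + r = 1.01990 / 1.05550 = 0.966272
r = 0.966272 − 1 = -3.3728%, i.e. -0.0337.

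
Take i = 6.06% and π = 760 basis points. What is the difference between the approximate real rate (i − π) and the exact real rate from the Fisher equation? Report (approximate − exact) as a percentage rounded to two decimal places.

Approximate: r ≈ 6.060% − 7.600% = -1.5400%
Exact: (1 + 0.0606)/(1 + 0.0760) − 1 = -1.4312%
Error = -1.5400% − (-1.4312%) = -0.1088% → -0.11%.

-0.11%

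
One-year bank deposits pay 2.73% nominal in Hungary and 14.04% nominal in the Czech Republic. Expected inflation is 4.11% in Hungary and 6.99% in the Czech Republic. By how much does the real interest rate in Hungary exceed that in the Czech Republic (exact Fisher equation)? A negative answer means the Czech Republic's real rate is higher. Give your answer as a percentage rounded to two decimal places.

Hungary: (1 + 0.0273)/(1 + 0.0411) − 1 = -1.3255%
The Czech Republic: (1 + 0.1404)/(1 + 0.0699) − 1 = 6.5894%
Differential = -1.3255% − 6.5894% = -7.9149% → -7.91%.

-7.91%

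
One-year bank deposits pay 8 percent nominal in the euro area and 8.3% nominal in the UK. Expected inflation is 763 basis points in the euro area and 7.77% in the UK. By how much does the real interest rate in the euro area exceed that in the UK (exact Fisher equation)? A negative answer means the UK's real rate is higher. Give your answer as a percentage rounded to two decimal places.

The euro area: (1 + 0.0800)/(1 + 0.0763) − 1 = 0.3438%
The UK: (1 + 0.0830)/(1 + 0.0777) − 1 = 0.4918%
Differential = 0.3438% − 0.4918% = -0.1480% → -0.15%.

-0.15%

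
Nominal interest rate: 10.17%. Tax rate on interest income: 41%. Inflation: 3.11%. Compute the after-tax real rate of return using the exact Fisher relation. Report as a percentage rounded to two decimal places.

2.80%

After-tax nominal return = 10.17% × (1 − 0.41) = 6.0003%.
1 + r = 1.060003 / 1.03110 = 1.028031
After-tax real rate = 1.028031 − 1 → 2.80%.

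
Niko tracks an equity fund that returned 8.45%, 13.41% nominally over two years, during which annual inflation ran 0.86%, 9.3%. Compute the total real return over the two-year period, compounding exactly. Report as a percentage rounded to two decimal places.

Nominal growth factor = 1.0845 × 1.1341 = 1.229931
Price-level growth factor = 1.0086 × 1.0930 = 1.102400
Real growth factor = 1.229931 / 1.102400 = 1.115685
Total real return = 1.115685 − 1 → 11.57%.

11.57%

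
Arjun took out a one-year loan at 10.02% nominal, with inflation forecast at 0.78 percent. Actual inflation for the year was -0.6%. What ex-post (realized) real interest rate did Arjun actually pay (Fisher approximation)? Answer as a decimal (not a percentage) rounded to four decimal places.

0.1062

Ex-post: 10.02% − (-0.6%) = 10.620%
So the realized real rate is 0.1062.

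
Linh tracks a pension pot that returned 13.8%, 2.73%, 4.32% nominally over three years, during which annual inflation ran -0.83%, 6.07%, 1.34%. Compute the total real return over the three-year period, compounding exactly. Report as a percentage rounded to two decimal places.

14.41%

Compound the nominal returns: 1.1380 × 1.0273 × 1.0432 = 1.219571.
Compound inflation: 0.9917 × 1.0607 × 1.0134 = 1.065992.
Deflate: 1.219571 / 1.065992 = 1.144072.
Total real return = 1.144072 − 1 → 14.41%.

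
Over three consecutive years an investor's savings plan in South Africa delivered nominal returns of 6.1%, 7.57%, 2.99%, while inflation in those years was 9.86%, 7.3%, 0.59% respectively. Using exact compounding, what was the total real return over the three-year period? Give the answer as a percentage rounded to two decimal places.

Compound the nominal returns: 1.0610 × 1.0757 × 1.0299 = 1.175443.
Compound inflation: 1.0986 × 1.0730 × 1.0059 = 1.185753.
Deflate: 1.175443 / 1.185753 = 0.991305.
Total real return = 0.991305 − 1 → -0.87%.

-0.87%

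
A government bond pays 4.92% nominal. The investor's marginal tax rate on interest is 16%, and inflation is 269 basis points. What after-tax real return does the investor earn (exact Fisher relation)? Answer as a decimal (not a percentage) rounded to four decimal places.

After-tax nominal return = 4.92% × (1 − 0.16) = 4.1328%.
1 + r = 1.041328 / 1.02690 = 1.0140501
After-tax real rate = 1.0140501 − 1 → 0.0141.

0.0141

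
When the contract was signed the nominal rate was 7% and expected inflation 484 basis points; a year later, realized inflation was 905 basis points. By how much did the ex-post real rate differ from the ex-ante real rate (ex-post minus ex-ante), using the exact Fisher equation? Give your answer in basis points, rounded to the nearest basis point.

-394 basis points

Ex-ante: (1 + 0.0700)/(1 + 0.0484) − 1 = 2.0603%
Ex-post: (1 + 0.0700)/(1 + 0.0905) − 1 = -1.8799%
Difference (ex-post − ex-ante) = -3.9402% → -394 basis points.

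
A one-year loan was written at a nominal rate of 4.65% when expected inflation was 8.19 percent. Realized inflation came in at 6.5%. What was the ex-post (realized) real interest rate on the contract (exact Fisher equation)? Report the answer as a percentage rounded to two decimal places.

Ex-post: (1 + 0.0465)/(1 + 0.0650) − 1 = -1.7371%
So the realized real rate is -1.74%.

-1.74%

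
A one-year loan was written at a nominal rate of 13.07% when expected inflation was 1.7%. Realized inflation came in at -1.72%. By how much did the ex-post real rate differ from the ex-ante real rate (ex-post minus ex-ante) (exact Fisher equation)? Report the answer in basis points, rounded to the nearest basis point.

387 basis points

Ex-ante: (1 + 0.1307)/(1 + 0.0170) − 1 = 11.1799%
Ex-post: (1 + 0.1307)/(1 − 0.0172) − 1 = 15.0488%
Difference (ex-post − ex-ante) = 3.8689% → 387 basis points.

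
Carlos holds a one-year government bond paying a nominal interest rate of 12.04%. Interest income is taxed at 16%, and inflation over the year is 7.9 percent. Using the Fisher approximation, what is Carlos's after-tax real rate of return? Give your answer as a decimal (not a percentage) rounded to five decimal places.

After-tax nominal return = 12.04% × (1 − 0.16) = 10.1136%.
r ≈ 10.1136% − 7.9% → 0.02214.

0.02214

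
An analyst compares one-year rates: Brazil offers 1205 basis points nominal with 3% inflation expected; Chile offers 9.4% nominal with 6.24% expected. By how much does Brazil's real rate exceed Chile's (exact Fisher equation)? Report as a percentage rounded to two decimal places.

Brazil: (1 + 0.1205)/(1 + 0.0300) − 1 = 8.7864%
Chile: (1 + 0.0940)/(1 + 0.0624) − 1 = 2.9744%
Differential = 8.7864% − 2.9744% = 5.8120% → 5.81%.

5.81%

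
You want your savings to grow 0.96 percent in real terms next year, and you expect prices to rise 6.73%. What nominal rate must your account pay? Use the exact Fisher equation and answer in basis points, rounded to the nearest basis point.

775 basis points

(1 + i) = (1 + r)(1 + π) = 1.00960 × 1.06730 = 1.07754608
i = 1.07754608 − 1, so the required nominal rate is 775 basis points.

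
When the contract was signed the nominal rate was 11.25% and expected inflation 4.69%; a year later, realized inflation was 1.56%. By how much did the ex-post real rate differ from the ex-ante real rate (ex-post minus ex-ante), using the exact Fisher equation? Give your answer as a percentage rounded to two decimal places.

3.28%

Ex-ante: (1 + 0.1125)/(1 + 0.0469) − 1 = 6.26612%
Ex-post: (1 + 0.1125)/(1 + 0.0156) − 1 = 9.54116%
Difference (ex-post − ex-ante) = 3.27504% → 3.28%.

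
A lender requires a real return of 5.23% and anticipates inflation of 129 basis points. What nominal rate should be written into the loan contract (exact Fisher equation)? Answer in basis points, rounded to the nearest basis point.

659 basis points

(1 + i) = (1 + r)(1 + π) = 1.05230 × 1.01290 = 1.06587467
i = 1.06587467 − 1, so the required nominal rate is 659 basis points.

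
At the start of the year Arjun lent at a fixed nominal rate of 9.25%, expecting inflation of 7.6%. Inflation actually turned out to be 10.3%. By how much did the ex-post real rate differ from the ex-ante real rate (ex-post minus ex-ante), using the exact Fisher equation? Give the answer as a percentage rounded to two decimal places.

Ex-ante: (1 + 0.0925)/(1 + 0.0760) − 1 = 1.5335%
Ex-post: (1 + 0.0925)/(1 + 0.1030) − 1 = -0.9519%
Difference (ex-post − ex-ante) = -2.4854% → -2.49%.

-2.49%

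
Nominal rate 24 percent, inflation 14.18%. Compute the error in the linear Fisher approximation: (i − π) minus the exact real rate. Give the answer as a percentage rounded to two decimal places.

Approximate: r ≈ 24.000% − 14.180% = 9.8200%
Exact: (1 + 0.2400)/(1 + 0.1418) − 1 = 8.6005%
Error = 9.8200% − 8.6005% = 1.2195% → 1.22%.

1.22%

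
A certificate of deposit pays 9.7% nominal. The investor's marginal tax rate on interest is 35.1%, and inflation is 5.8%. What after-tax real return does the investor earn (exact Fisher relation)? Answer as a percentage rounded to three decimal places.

0.468%

After-tax nominal return = 9.7% × (1 − 0.351) = 6.2953%.
1 + r = 1.062953 / 1.05800 = 1.004681
After-tax real rate = 1.004681 − 1 → 0.468%.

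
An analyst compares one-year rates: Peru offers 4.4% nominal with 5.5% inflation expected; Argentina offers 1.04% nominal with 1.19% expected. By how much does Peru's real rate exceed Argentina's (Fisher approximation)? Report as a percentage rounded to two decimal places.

Peru: 4.4% − 5.5% = -1.100%
Argentina: 1.04% − 1.19% = -0.150%
Differential = -0.950% → -0.95%.

-0.95%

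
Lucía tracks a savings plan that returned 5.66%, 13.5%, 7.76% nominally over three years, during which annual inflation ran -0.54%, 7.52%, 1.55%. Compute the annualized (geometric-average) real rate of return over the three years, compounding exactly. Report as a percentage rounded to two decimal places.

5.97%

Compound the nominal returns: 1.0566 × 1.1350 × 1.0776 = 1.29230210.
Compound inflation: 0.9946 × 1.0752 × 1.0155 = 1.08596953.
Deflate: 1.29230210 / 1.08596953 = 1.18999850.
Annualized real rate = 1.18999850^(1/3) − 1 = 5.9698% → 5.97%.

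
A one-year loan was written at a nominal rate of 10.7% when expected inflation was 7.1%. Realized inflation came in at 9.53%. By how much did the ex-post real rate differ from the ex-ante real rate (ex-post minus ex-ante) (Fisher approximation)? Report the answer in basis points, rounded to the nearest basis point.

-243 basis points

Ex-ante: 10.7% − 7.1% = 3.600%
Ex-post: 10.7% − 9.53% = 1.170%
Difference (ex-post − ex-ante) = -2.4300% → -243 basis points.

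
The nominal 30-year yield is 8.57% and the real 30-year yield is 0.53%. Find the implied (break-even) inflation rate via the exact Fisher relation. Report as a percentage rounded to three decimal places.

(1 + π) = (1 + i)/(1 + r) = 1.08570 / 1.00530 = 1.079976
Break-even inflation = 1.079976 − 1 → 7.998%.

7.998%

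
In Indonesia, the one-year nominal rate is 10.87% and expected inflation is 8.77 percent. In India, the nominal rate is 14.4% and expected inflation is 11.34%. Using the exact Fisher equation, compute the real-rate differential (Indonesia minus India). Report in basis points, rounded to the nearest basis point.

-82 basis points

Indonesia: (1 + 0.1087)/(1 + 0.0877) − 1 = 1.9307%
India: (1 + 0.1440)/(1 + 0.1134) − 1 = 2.7483%
Differential = 1.9307% − 2.7483% = -0.8177% → -82 basis points.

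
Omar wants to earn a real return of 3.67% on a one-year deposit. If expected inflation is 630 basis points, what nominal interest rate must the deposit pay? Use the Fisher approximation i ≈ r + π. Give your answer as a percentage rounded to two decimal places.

i ≈ r + π = 3.67% + 6.3% = 9.97%.

9.97%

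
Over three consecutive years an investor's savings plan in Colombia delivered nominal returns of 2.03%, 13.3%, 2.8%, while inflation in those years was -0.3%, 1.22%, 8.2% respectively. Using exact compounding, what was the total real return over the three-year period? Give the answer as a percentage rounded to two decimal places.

8.83%

Nominal growth factor = 1.0203 × 1.1330 × 1.0280 = 1.188368
Price-level growth factor = 0.9970 × 1.0122 × 1.0820 = 1.091915
Real growth factor = 1.188368 / 1.091915 = 1.088334
Total real return = 1.088334 − 1 → 8.83%.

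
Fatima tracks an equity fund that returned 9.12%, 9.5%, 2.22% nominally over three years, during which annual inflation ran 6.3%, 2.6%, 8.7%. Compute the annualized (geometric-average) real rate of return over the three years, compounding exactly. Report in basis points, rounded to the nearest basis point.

Compound the nominal returns: 1.0912 × 1.0950 × 1.0222 = 1.22138998.
Compound inflation: 1.0630 × 1.0260 × 1.0870 = 1.18552351.
Deflate: 1.22138998 / 1.18552351 = 1.03025370.
Annualized real rate = 1.03025370^(1/3) − 1 = 0.9985% → 100 basis points.

100 basis points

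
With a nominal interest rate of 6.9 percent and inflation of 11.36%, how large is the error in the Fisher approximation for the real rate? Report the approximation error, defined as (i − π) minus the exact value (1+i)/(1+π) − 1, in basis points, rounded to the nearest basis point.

-45 basis points

Approximate: r ≈ 6.900% − 11.360% = -4.4600%
Exact: (1 + 0.0690)/(1 + 0.1136) − 1 = -4.00503%
Error = -4.4600% − (-4.00503%) = -0.45497% → -45 basis points.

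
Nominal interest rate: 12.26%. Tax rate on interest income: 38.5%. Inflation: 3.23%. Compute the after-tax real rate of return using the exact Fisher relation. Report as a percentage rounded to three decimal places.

4.175%

After-tax nominal return = 12.26% × (1 − 0.385) = 7.5399%.
1 + r = 1.075399 / 1.03230 = 1.041750
After-tax real rate = 1.041750 − 1 → 4.175%.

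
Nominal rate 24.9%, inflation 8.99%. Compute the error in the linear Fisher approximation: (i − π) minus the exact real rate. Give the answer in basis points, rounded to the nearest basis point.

Approximate: r ≈ 24.900% − 8.990% = 15.9100%
Exact: (1 + 0.2490)/(1 + 0.0899) − 1 = 14.5977%
Error = 15.9100% − 14.5977% = 1.3123% → 131 basis points.

131 basis points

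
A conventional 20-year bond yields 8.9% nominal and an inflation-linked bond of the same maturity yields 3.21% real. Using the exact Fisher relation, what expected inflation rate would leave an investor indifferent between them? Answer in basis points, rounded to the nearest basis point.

551 basis points

(1 + π) = (1 + i)/(1 + r) = 1.08900 / 1.03210 = 1.055130
Break-even inflation = 1.055130 − 1 → 551 basis points.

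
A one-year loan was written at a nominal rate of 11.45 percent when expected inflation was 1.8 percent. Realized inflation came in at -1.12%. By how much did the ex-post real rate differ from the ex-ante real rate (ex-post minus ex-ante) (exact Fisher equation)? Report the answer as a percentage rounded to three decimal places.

Ex-ante: (1 + 0.1145)/(1 + 0.0180) − 1 = 9.4794%
Ex-post: (1 + 0.1145)/(1 − 0.0112) − 1 = 12.7124%
Difference (ex-post − ex-ante) = 3.2330% → 3.233%.

3.233%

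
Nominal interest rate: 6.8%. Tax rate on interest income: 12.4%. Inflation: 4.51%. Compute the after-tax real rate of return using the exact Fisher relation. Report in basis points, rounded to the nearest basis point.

138 basis points

After-tax nominal return = 6.8% × (1 − 0.124) = 5.9568%.
1 + r = 1.059568 / 1.04510 = 1.013844
After-tax real rate = 1.013844 − 1 → 138 basis points.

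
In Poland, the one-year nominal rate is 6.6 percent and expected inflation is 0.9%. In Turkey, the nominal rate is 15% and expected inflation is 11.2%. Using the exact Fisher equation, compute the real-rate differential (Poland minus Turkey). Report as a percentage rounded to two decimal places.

2.23%

Poland: (1 + 0.0660)/(1 + 0.0090) − 1 = 5.6492%
Turkey: (1 + 0.1500)/(1 + 0.1120) − 1 = 3.4173%
Differential = 5.6492% − 3.4173% = 2.2319% → 2.23%.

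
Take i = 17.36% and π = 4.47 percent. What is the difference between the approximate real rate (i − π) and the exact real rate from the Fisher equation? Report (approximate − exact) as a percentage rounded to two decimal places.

Approximate: r ≈ 17.360% − 4.470% = 12.8900%
Exact: (1 + 0.1736)/(1 + 0.0447) − 1 = 12.3385%
Error = 12.8900% − 12.3385% = 0.5515% → 0.55%.

0.55%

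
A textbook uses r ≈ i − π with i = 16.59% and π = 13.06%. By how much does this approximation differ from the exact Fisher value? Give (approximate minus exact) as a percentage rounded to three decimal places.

0.408%

Approximate: r ≈ 16.590% − 13.060% = 3.5300%
Exact: (1 + 0.1659)/(1 + 0.1306) − 1 = 3.1222%
Error = 3.5300% − 3.1222% = 0.4078% → 0.408%.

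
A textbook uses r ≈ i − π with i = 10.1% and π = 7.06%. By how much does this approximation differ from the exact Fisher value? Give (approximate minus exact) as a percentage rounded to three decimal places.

0.200%

Approximate: r ≈ 10.100% − 7.060% = 3.0400%
Exact: (1 + 0.1010)/(1 + 0.0706) − 1 = 2.83953%
Error = 3.0400% − 2.83953% = 0.20047% → 0.200%.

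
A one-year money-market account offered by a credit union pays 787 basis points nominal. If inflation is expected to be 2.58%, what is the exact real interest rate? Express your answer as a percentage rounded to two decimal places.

1 + r = 1.07870 / 1.02580 = 1.051570
r = 1.051570 − 1 = 5.1570%, i.e. 5.16%.

5.16%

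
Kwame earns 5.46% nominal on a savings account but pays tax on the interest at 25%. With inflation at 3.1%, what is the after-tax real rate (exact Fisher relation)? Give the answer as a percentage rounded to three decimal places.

0.965%

After-tax nominal return = 5.46% × (1 − 0.25) = 4.0950%.
1 + r = 1.04095 / 1.03100 = 1.009651
After-tax real rate = 1.009651 − 1 → 0.965%.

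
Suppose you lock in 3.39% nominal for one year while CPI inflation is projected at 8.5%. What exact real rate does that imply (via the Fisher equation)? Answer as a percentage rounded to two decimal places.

-4.71%

1 + r = 1.03390 / 1.08500 = 0.952903
r = 0.952903 − 1 = -4.7097%, i.e. -4.71%.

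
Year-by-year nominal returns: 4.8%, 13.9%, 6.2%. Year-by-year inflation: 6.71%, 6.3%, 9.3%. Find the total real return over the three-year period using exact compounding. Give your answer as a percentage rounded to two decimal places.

2.25%

Compound the nominal returns: 1.0480 × 1.1390 × 1.0620 = 1.267680.
Compound inflation: 1.0671 × 1.0630 × 1.0930 = 1.239820.
Deflate: 1.267680 / 1.239820 = 1.022471.
Total real return = 1.022471 − 1 → 2.25%.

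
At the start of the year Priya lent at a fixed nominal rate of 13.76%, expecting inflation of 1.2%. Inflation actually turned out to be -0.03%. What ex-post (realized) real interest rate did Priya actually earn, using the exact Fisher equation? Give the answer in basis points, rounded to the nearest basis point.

1379 basis points

Ex-post: (1 + 0.1376)/(1 − 0.0003) − 1 = 13.7941%
So the realized real rate is 1379 basis points.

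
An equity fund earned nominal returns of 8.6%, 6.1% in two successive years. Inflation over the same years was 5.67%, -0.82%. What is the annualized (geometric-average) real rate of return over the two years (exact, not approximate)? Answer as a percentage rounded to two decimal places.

Compound the nominal returns: 1.0860 × 1.0610 = 1.15224600.
Compound inflation: 1.0567 × 0.9918 = 1.04803506.
Deflate: 1.15224600 / 1.04803506 = 1.09943459.
Annualized real rate = 1.09943459^(1/2) − 1 = 4.8539% → 4.85%.

4.85%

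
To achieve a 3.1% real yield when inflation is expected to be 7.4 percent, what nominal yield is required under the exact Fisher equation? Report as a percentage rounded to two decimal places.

10.73%

(1 + i) = (1 + r)(1 + π) = 1.03100 × 1.07400 = 1.107294
i = 1.107294 − 1, so the required nominal rate is 10.73%.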